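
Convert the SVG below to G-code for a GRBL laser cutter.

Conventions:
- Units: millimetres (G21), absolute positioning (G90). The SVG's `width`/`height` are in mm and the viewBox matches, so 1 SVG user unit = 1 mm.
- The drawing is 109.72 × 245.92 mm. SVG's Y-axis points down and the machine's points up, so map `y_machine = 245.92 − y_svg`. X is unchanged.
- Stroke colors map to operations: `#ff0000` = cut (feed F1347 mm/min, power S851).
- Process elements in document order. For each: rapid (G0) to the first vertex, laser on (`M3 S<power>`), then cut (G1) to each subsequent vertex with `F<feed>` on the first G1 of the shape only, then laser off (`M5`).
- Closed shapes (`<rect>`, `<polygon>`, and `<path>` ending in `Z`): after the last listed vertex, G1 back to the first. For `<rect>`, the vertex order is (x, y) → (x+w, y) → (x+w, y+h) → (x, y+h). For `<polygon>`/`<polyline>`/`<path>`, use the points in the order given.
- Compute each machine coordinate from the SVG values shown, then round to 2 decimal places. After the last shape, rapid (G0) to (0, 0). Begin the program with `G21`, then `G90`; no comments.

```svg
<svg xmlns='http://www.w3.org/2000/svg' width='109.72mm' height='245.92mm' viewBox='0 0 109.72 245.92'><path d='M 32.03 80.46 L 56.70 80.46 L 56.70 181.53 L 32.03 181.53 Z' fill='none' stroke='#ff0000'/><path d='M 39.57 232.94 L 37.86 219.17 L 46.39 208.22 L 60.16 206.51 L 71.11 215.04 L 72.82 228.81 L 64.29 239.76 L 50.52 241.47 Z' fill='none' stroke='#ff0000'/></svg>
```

G21
G90
G0 X32.03 Y165.46
M3 S851
G1 X56.70 Y165.46 F1347
G1 X56.70 Y64.39
G1 X32.03 Y64.39
G1 X32.03 Y165.46
M5
G0 X39.57 Y12.98
M3 S851
G1 X37.86 Y26.75 F1347
G1 X46.39 Y37.70
G1 X60.16 Y39.41
G1 X71.11 Y30.88
G1 X72.82 Y17.11
G1 X64.29 Y6.16
G1 X50.52 Y4.45
G1 X39.57 Y12.98
M5
G0 X0.00 Y0.00

1 u = 1 mm; y_m = 245.92 − y.

[1] `<path>` rectangle, #ff0000→cut S851 F1347: (32.03,165.46) → (56.70,165.46) → (56.70,64.39) → (32.03,64.39) → (32.03,165.46) (closed)

[2] `<path>` regular polygon, #ff0000→cut S851 F1347: (39.57,12.98) → (37.86,26.75) → (46.39,37.70) → (60.16,39.41) → (71.11,30.88) → (72.82,17.11) → (64.29,6.16) → (50.52,4.45) → (39.57,12.98) (closed)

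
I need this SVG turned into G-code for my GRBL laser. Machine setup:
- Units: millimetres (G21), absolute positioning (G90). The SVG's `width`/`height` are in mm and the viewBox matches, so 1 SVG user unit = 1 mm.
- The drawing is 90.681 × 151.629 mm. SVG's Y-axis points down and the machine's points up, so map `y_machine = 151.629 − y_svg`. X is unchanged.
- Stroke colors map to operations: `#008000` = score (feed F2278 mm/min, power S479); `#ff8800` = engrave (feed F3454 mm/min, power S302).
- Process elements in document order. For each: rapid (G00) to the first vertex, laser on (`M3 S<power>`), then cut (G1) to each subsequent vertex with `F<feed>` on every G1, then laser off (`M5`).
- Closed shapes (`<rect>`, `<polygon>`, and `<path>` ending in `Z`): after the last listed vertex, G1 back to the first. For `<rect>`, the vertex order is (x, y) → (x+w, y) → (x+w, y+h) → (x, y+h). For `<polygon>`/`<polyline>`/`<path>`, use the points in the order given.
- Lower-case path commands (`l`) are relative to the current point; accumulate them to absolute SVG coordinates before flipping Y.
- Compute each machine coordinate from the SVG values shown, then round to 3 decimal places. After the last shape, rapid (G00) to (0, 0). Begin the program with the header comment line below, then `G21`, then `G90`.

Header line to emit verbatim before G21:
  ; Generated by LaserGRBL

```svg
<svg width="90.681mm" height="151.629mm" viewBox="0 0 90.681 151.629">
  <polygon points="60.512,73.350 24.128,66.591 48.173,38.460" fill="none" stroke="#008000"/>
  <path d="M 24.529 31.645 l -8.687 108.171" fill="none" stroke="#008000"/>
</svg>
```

viewBox `0 0 90.681 151.629` with mm width/height → 1 unit = 1 mm. Flip: y_m = 151.629 − y_svg.

**Shape 1** — `<polygon>` regular polygon, stroke `#008000` → score (S479, F2278). Machine vertices: (60.512,78.279) → (24.128,85.038) → (48.173,113.169) → (60.512,78.279). Closed: final G1 returns to the first vertex.

**Shape 2** — `<path>` line segment, stroke `#008000` → score (S479, F2278). Machine vertices: (24.529,119.984) → (15.842,11.813). Open path.

; Generated by LaserGRBL
G21
G90
G00 X60.512 Y78.279
M3 S479
G1 X24.128 Y85.038 F2278
G1 X48.173 Y113.169 F2278
G1 X60.512 Y78.279 F2278
M5
G00 X24.529 Y119.984
M3 S479
G1 X15.842 Y11.813 F2278
M5
G00 X0.000 Y0.000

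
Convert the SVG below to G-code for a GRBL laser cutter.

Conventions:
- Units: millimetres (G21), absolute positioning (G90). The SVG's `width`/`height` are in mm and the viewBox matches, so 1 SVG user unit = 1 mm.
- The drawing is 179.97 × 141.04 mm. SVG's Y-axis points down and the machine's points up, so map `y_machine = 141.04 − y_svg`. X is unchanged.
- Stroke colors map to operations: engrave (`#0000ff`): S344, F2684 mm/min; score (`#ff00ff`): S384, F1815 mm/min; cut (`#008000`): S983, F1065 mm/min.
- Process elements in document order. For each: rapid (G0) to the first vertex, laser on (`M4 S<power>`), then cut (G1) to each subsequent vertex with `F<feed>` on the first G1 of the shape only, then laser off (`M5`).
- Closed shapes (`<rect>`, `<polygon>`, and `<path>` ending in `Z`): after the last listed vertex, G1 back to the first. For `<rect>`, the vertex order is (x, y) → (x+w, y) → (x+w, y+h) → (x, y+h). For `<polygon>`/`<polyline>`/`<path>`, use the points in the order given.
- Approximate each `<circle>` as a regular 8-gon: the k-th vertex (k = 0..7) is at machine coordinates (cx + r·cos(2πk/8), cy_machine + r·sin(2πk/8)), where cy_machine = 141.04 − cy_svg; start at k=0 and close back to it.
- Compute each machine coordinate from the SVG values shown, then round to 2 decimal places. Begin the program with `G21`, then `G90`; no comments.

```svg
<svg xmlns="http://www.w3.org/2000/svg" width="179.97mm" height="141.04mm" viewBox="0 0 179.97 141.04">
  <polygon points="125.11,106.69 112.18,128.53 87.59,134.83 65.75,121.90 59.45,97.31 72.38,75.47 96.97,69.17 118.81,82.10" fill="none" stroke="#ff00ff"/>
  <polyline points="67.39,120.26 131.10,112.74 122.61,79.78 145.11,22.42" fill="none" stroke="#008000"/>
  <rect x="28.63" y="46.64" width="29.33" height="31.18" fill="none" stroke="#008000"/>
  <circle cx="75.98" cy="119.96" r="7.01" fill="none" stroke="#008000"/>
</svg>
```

G21
G90
G0 X125.11 Y34.35
M4 S384
G1 X112.18 Y12.51 F1815
G1 X87.59 Y6.21
G1 X65.75 Y19.14
G1 X59.45 Y43.73
G1 X72.38 Y65.57
G1 X96.97 Y71.87
G1 X118.81 Y58.94
G1 X125.11 Y34.35
M5
G0 X67.39 Y20.78
M4 S983
G1 X131.10 Y28.30 F1065
G1 X122.61 Y61.26
G1 X145.11 Y118.62
M5
G0 X28.63 Y94.40
M4 S983
G1 X57.96 Y94.40 F1065
G1 X57.96 Y63.22
G1 X28.63 Y63.22
G1 X28.63 Y94.40
M5
G0 X82.99 Y21.08
M4 S983
G1 X80.94 Y26.04 F1065
G1 X75.98 Y28.09
G1 X71.02 Y26.04
G1 X68.97 Y21.08
G1 X71.02 Y16.12
G1 X75.98 Y14.07
G1 X80.94 Y16.12
G1 X82.99 Y21.08
M5

Since the viewBox matches the mm dimensions, user units are millimetres directly. The only transform is the Y-flip y_m = 141.04 − y_svg.

Shape 1 is a regular polygon drawn with `<polygon>`. Its stroke #ff00ff means score at S384, F1815. After flipping Y the toolpath is (125.11,34.35) → (112.18,12.51) → (87.59,6.21) → (65.75,19.14) → (59.45,43.73) → (72.38,65.57) → (96.97,71.87) → (118.81,58.94) → (125.11,34.35), returning to the start.

Shape 2 is a open polyline drawn with `<polyline>`. Its stroke #008000 means cut at S983, F1065. After flipping Y the toolpath is (67.39,20.78) → (131.10,28.30) → (122.61,61.26) → (145.11,118.62).

Shape 3 is a rectangle drawn with `<rect>`. Its stroke #008000 means cut at S983, F1065. After flipping Y the toolpath is (28.63,94.40) → (57.96,94.40) → (57.96,63.22) → (28.63,63.22) → (28.63,94.40), returning to the start.

Shape 4 is a circle drawn with `<circle>`. Its stroke #008000 means cut at S983, F1065. After flipping Y the toolpath is (82.99,21.08) → (80.94,26.04) → (75.98,28.09) → (71.02,26.04) → (68.97,21.08) → (71.02,16.12) → (75.98,14.07) → (80.94,16.12) → (82.99,21.08), returning to the start.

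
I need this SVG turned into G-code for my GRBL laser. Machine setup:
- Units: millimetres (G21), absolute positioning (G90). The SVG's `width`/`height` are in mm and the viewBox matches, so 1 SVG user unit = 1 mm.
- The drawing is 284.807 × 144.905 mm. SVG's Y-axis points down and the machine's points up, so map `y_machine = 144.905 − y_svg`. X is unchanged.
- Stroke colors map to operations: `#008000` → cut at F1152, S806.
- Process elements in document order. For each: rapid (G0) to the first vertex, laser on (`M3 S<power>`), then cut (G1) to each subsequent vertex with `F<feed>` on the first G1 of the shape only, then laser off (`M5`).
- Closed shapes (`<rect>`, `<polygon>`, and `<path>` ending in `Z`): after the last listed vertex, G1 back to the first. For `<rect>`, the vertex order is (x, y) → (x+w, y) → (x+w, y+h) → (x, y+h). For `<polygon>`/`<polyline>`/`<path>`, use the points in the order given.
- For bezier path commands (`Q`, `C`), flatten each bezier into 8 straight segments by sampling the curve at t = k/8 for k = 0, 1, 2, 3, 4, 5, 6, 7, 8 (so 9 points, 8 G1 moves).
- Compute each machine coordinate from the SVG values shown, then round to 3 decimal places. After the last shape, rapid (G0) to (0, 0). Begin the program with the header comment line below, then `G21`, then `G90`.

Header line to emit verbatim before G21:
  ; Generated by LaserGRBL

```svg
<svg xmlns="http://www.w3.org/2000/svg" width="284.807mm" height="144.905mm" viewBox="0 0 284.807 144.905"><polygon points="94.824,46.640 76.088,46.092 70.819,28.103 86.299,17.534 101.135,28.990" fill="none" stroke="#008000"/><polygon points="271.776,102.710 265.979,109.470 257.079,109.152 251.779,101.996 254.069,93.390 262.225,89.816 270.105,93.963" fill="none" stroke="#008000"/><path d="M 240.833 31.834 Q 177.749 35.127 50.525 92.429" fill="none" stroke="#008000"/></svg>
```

; Generated by LaserGRBL
G21
G90
G0 X94.824 Y98.265
M3 S806
G1 X76.088 Y98.813 F1152
G1 X70.819 Y116.802
G1 X86.299 Y127.371
G1 X101.135 Y115.915
G1 X94.824 Y98.265
M5
G0 X271.776 Y42.195
M3 S806
G1 X265.979 Y35.435 F1152
G1 X257.079 Y35.753
G1 X251.779 Y42.909
G1 X254.069 Y51.515
G1 X262.225 Y55.089
G1 X270.105 Y50.942
G1 X271.776 Y42.195
M5
G0 X240.833 Y113.071
M3 S806
G1 X224.060 Y111.404 F1152
G1 X205.282 Y108.049
G1 X184.500 Y103.006
G1 X161.714 Y96.276
G1 X136.923 Y87.857
G1 X110.128 Y77.751
G1 X81.329 Y65.958
G1 X50.525 Y52.476
M5
G0 X0.000 Y0.000

Since the viewBox matches the mm dimensions, user units are millimetres directly. The only transform is the Y-flip y_m = 144.905 − y_svg.

Shape 1 is a regular polygon drawn with `<polygon>`. Its stroke #008000 means cut at S806, F1152. After flipping Y the toolpath is (94.824,98.265) → (76.088,98.813) → (70.819,116.802) → (86.299,127.371) → (101.135,115.915) → (94.824,98.265), returning to the start.

Shape 2 is a regular polygon drawn with `<polygon>`. Its stroke #008000 means cut at S806, F1152. After flipping Y the toolpath is (271.776,42.195) → (265.979,35.435) → (257.079,35.753) → (251.779,42.909) → (254.069,51.515) → (262.225,55.089) → (270.105,50.942) → (271.776,42.195), returning to the start.

Shape 3 is a quadratic bezier drawn with `<path>`. Its stroke #008000 means cut at S806, F1152. After flipping Y the toolpath is (240.833,113.071) → (224.060,111.404) → (205.282,108.049) → (184.500,103.006) → (161.714,96.276) → (136.923,87.857) → (110.128,77.751) → (81.329,65.958) → (50.525,52.476).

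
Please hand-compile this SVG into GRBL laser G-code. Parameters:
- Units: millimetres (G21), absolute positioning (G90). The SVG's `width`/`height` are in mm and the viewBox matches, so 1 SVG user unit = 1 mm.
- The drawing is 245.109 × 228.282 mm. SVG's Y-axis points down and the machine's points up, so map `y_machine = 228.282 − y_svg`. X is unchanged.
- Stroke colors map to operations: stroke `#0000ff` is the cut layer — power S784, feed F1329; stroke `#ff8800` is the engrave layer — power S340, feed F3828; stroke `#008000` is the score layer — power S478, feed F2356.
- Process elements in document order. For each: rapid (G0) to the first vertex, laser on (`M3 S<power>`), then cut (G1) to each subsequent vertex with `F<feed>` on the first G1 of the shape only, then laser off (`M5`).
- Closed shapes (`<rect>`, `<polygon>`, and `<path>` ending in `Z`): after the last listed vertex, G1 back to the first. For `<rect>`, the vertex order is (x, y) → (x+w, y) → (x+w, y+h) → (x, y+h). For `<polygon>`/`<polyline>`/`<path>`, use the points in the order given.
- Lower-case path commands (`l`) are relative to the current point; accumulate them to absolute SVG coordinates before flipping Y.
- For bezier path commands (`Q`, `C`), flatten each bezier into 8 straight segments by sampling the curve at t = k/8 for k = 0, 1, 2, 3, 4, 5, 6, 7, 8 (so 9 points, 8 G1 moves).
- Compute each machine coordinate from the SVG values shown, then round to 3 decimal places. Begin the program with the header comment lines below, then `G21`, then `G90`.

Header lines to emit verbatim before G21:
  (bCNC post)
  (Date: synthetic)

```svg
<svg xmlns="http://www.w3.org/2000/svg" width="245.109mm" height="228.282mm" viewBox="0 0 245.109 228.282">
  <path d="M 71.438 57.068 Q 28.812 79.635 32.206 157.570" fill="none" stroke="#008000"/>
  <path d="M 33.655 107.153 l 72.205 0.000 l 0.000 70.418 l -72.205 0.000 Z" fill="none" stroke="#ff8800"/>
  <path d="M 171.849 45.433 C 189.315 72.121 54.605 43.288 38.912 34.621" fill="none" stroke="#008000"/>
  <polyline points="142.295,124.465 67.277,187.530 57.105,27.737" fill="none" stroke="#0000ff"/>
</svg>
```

Since the viewBox matches the mm dimensions, user units are millimetres directly. The only transform is the Y-flip y_m = 228.282 − y_svg.

Shape 1 is a quadratic bezier drawn with `<path>`. Its stroke #008000 means score at S478, F2356. After flipping Y the toolpath is (71.438,171.214) → (61.501,164.707) → (53.001,156.470) → (45.940,146.503) → (40.317,134.805) → (36.132,121.377) → (33.385,106.219) → (32.077,89.331) → (32.206,70.712).

Shape 2 is a rectangle drawn with `<path>`. Its stroke #ff8800 means engrave at S340, F3828. After flipping Y the toolpath is (33.655,121.129) → (105.860,121.129) → (105.860,50.711) → (33.655,50.711) → (33.655,121.129), returning to the start.

Shape 3 is a cubic bezier drawn with `<path>`. Its stroke #008000 means score at S478, F2356. After flipping Y the toolpath is (171.849,182.849) → (171.795,175.296) → (160.653,172.061) → (141.600,172.257) → (117.815,174.997) → (92.476,179.394) → (68.760,184.562) → (49.846,189.613) → (38.912,193.661).

Shape 4 is a open polyline drawn with `<polyline>`. Its stroke #0000ff means cut at S784, F1329. After flipping Y the toolpath is (142.295,103.817) → (67.277,40.752) → (57.105,200.545).

(bCNC post)
(Date: synthetic)
G21
G90
G0 X71.438 Y171.214
M3 S478
G1 X61.501 Y164.707 F2356
G1 X53.001 Y156.470
G1 X45.940 Y146.503
G1 X40.317 Y134.805
G1 X36.132 Y121.377
G1 X33.385 Y106.219
G1 X32.077 Y89.331
G1 X32.206 Y70.712
M5
G0 X33.655 Y121.129
M3 S340
G1 X105.860 Y121.129 F3828
G1 X105.860 Y50.711
G1 X33.655 Y50.711
G1 X33.655 Y121.129
M5
G0 X171.849 Y182.849
M3 S478
G1 X171.795 Y175.296 F2356
G1 X160.653 Y172.061
G1 X141.600 Y172.257
G1 X117.815 Y174.997
G1 X92.476 Y179.394
G1 X68.760 Y184.562
G1 X49.846 Y189.613
G1 X38.912 Y193.661
M5
G0 X142.295 Y103.817
M3 S784
G1 X67.277 Y40.752 F1329
G1 X57.105 Y200.545
M5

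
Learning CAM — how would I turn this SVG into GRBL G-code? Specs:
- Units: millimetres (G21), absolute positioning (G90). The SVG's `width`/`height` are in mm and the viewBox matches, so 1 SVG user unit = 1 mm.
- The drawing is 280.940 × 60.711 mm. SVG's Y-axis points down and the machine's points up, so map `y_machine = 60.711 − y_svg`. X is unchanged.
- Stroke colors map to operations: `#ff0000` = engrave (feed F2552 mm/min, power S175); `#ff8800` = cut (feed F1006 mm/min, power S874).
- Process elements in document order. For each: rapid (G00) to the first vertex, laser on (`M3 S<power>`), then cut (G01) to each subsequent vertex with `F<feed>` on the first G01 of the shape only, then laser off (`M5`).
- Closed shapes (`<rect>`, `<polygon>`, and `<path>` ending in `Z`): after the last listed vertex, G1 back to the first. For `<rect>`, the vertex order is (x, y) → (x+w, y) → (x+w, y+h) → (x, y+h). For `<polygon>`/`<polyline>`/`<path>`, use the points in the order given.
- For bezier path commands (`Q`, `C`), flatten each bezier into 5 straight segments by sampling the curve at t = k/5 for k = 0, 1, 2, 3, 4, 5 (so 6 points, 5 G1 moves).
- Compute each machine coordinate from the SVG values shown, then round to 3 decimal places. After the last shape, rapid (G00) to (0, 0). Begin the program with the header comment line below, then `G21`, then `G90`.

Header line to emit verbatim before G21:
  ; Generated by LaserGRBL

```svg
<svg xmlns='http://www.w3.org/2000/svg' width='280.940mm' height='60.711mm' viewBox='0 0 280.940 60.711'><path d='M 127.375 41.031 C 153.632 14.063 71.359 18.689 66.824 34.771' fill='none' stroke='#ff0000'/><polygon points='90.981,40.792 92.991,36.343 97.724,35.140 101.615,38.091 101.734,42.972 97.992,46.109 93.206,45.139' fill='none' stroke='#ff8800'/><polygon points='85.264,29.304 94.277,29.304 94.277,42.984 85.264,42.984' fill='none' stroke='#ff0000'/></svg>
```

; Generated by LaserGRBL
G21
G90
G00 X127.375 Y19.680
M3 S175
G01 X131.596 Y32.231 F2552
G01 X118.710 Y38.165
G01 X97.659 Y38.451
G01 X77.383 Y34.053
G01 X66.824 Y25.940
M5
G00 X90.981 Y19.919
M3 S874
G01 X92.991 Y24.368 F1006
G01 X97.724 Y25.571
G01 X101.615 Y22.620
G01 X101.734 Y17.739
G01 X97.992 Y14.602
G01 X93.206 Y15.572
G01 X90.981 Y19.919
M5
G00 X85.264 Y31.407
M3 S175
G01 X94.277 Y31.407 F2552
G01 X94.277 Y17.727
G01 X85.264 Y17.727
G01 X85.264 Y31.407
M5
G00 X0.000 Y0.000

1 u = 1 mm; y_m = 60.711 − y.

[1] `<path>` cubic bezier, #ff0000→engrave S175 F2552: (127.375,19.680) → (131.596,32.231) → (118.710,38.165) → (97.659,38.451) → (77.383,34.053) → (66.824,25.940)

[2] `<polygon>` regular polygon, #ff8800→cut S874 F1006: (90.981,19.919) → (92.991,24.368) → (97.724,25.571) → (101.615,22.620) → (101.734,17.739) → (97.992,14.602) → (93.206,15.572) → (90.981,19.919) (closed)

[3] `<polygon>` rectangle, #ff0000→engrave S175 F2552: (85.264,31.407) → (94.277,31.407) → (94.277,17.727) → (85.264,17.727) → (85.264,31.407) (closed)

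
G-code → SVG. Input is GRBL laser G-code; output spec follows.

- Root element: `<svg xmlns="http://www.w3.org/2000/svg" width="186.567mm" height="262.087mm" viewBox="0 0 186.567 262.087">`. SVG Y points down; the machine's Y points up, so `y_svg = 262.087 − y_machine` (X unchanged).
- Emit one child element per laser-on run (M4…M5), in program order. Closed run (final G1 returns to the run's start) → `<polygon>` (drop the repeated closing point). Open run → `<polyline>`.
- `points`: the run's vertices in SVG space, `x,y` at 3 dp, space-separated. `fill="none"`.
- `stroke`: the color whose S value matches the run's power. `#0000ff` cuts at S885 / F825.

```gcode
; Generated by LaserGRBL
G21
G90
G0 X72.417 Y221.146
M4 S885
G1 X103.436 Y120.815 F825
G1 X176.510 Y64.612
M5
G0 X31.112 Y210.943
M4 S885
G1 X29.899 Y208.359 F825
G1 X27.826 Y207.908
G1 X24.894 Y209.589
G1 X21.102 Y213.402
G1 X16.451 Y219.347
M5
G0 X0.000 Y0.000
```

y_svg = 262.087 − y_m. Every run uses S885, so all elements get stroke `#0000ff` (cut).

[1] open run; points: 72.417,40.941 103.436,141.272 176.510,197.475

[2] open run; points: 31.112,51.144 29.899,53.728 27.826,54.179 24.894,52.498 21.102,48.685 16.451,42.740

<svg xmlns="http://www.w3.org/2000/svg" width="186.567mm" height="262.087mm" viewBox="0 0 186.567 262.087">
  <polyline points="72.417,40.941 103.436,141.272 176.510,197.475" fill="none" stroke="#0000ff"/>
  <polyline points="31.112,51.144 29.899,53.728 27.826,54.179 24.894,52.498 21.102,48.685 16.451,42.740" fill="none" stroke="#0000ff"/>
</svg>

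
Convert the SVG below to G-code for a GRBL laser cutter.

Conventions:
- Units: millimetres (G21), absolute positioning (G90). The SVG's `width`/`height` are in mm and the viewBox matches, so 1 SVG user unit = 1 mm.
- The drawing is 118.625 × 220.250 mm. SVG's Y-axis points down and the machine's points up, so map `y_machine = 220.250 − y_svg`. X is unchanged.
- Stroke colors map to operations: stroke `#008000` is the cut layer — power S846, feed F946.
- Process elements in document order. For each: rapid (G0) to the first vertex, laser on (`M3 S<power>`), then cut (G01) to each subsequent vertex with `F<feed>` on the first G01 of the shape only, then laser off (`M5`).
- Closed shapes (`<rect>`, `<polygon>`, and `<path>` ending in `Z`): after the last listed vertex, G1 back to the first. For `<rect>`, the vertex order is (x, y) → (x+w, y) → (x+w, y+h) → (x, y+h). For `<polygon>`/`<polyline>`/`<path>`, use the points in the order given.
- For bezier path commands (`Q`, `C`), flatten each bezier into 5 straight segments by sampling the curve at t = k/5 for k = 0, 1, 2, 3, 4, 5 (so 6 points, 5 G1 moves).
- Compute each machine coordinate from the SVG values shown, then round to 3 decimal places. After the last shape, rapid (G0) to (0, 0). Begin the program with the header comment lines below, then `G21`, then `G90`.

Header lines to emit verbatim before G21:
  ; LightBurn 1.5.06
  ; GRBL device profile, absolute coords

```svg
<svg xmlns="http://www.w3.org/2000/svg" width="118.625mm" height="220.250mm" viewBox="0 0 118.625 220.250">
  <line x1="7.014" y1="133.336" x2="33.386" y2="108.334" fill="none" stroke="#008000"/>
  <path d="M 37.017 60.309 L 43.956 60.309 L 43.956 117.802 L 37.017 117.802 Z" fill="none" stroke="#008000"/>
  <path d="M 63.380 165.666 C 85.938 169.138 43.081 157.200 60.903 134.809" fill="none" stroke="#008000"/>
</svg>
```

; LightBurn 1.5.06
; GRBL device profile, absolute coords
G21
G90
G0 X7.014 Y86.914
M3 S846
G01 X33.386 Y111.916 F946
M5
G0 X37.017 Y159.941
M3 S846
G01 X43.956 Y159.941 F946
G01 X43.956 Y102.448
G01 X37.017 Y102.448
G01 X37.017 Y159.941
M5
G0 X63.380 Y54.584
M3 S846
G01 X70.074 Y54.310 F946
G01 X67.120 Y57.497
G01 X60.573 Y63.906
G01 X56.483 Y73.300
G01 X60.903 Y85.441
M5
G0 X0.000 Y0.000

Since the viewBox matches the mm dimensions, user units are millimetres directly. The only transform is the Y-flip y_m = 220.250 − y_svg.

Shape 1 is a line segment drawn with `<line>`. Its stroke #008000 means cut at S846, F946. After flipping Y the toolpath is (7.014,86.914) → (33.386,111.916).

Shape 2 is a rectangle drawn with `<path>`. Its stroke #008000 means cut at S846, F946. After flipping Y the toolpath is (37.017,159.941) → (43.956,159.941) → (43.956,102.448) → (37.017,102.448) → (37.017,159.941), returning to the start.

Shape 3 is a cubic bezier drawn with `<path>`. Its stroke #008000 means cut at S846, F946. After flipping Y the toolpath is (63.380,54.584) → (70.074,54.310) → (67.120,57.497) → (60.573,63.906) → (56.483,73.300) → (60.903,85.441).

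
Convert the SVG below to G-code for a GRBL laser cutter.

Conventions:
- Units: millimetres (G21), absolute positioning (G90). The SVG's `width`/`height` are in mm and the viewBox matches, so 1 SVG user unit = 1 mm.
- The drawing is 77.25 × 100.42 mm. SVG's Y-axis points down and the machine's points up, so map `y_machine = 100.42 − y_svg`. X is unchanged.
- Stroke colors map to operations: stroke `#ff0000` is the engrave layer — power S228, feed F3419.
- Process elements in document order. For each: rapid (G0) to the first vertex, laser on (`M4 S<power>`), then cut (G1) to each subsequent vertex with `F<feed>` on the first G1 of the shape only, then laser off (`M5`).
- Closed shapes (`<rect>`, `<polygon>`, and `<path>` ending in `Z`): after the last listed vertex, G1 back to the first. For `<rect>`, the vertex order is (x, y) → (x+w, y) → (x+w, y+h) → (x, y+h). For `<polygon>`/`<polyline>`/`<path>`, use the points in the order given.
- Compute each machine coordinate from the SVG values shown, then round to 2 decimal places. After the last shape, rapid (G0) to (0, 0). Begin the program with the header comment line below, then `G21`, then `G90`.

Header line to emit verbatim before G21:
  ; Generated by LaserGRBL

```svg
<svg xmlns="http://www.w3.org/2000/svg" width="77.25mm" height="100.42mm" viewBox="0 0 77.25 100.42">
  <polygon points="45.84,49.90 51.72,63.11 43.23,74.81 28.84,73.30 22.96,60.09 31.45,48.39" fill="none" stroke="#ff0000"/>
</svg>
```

; Generated by LaserGRBL
G21
G90
G0 X45.84 Y50.52
M4 S228
G1 X51.72 Y37.31 F3419
G1 X43.23 Y25.61
G1 X28.84 Y27.12
G1 X22.96 Y40.33
G1 X31.45 Y52.03
G1 X45.84 Y50.52
M5
G0 X0.00 Y0.00

1 u = 1 mm; y_m = 100.42 − y.

[1] `<polygon>` regular polygon, #ff0000→engrave S228 F3419: (45.84,50.52) → (51.72,37.31) → (43.23,25.61) → (28.84,27.12) → (22.96,40.33) → (31.45,52.03) → (45.84,50.52) (closed)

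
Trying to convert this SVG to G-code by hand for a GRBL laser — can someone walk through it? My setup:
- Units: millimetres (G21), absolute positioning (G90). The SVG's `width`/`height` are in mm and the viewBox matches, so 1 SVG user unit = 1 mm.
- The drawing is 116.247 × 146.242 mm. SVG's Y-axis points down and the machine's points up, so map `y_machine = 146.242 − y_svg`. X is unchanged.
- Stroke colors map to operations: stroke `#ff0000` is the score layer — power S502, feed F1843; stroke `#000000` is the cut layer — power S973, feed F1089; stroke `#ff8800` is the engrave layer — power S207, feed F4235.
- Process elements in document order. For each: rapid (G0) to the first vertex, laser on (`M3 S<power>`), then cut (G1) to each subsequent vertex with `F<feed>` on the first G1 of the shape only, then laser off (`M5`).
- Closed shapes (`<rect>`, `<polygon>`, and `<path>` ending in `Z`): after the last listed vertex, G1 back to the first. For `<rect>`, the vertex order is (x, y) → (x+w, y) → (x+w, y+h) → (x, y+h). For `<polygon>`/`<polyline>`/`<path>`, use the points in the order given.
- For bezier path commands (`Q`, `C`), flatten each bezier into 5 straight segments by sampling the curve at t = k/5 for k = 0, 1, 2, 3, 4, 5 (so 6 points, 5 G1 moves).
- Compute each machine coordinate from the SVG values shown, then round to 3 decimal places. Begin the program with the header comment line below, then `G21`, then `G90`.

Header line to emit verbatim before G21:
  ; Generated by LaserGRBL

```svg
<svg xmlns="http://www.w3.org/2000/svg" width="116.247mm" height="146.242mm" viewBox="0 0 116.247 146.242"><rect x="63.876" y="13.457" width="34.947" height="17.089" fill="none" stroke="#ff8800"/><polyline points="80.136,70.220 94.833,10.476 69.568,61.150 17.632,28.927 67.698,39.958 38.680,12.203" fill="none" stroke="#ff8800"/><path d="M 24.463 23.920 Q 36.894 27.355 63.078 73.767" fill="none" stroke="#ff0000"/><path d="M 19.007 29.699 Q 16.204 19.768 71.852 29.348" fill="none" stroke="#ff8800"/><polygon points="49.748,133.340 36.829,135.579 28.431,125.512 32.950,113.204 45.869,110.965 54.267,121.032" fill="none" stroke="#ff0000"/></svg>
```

Since the viewBox matches the mm dimensions, user units are millimetres directly. The only transform is the Y-flip y_m = 146.242 − y_svg.

Shape 1 is a rectangle drawn with `<rect>`. Its stroke #ff8800 means engrave at S207, F4235. After flipping Y the toolpath is (63.876,132.785) → (98.823,132.785) → (98.823,115.696) → (63.876,115.696) → (63.876,132.785), returning to the start.

Shape 2 is a open polyline drawn with `<polyline>`. Its stroke #ff8800 means engrave at S207, F4235. After flipping Y the toolpath is (80.136,76.022) → (94.833,135.766) → (69.568,85.092) → (17.632,117.315) → (67.698,106.284) → (38.680,134.039).

Shape 3 is a quadratic bezier drawn with `<path>`. Its stroke #ff0000 means score at S502, F1843. After flipping Y the toolpath is (24.463,122.322) → (29.986,119.229) → (36.608,112.698) → (44.331,102.728) → (53.155,89.321) → (63.078,72.475).

Shape 4 is a quadratic bezier drawn with `<path>`. Its stroke #ff8800 means engrave at S207, F4235. After flipping Y the toolpath is (19.007,116.543) → (20.224,119.735) → (26.117,121.366) → (36.686,121.436) → (51.931,119.946) → (71.852,116.894).

Shape 5 is a regular polygon drawn with `<polygon>`. Its stroke #ff0000 means score at S502, F1843. After flipping Y the toolpath is (49.748,12.902) → (36.829,10.663) → (28.431,20.730) → (32.950,33.038) → (45.869,35.277) → (54.267,25.210) → (49.748,12.902), returning to the start.

; Generated by LaserGRBL
G21
G90
G0 X63.876 Y132.785
M3 S207
G1 X98.823 Y132.785 F4235
G1 X98.823 Y115.696
G1 X63.876 Y115.696
G1 X63.876 Y132.785
M5
G0 X80.136 Y76.022
M3 S207
G1 X94.833 Y135.766 F4235
G1 X69.568 Y85.092
G1 X17.632 Y117.315
G1 X67.698 Y106.284
G1 X38.680 Y134.039
M5
G0 X24.463 Y122.322
M3 S502
G1 X29.986 Y119.229 F1843
G1 X36.608 Y112.698
G1 X44.331 Y102.728
G1 X53.155 Y89.321
G1 X63.078 Y72.475
M5
G0 X19.007 Y116.543
M3 S207
G1 X20.224 Y119.735 F4235
G1 X26.117 Y121.366
G1 X36.686 Y121.436
G1 X51.931 Y119.946
G1 X71.852 Y116.894
M5
G0 X49.748 Y12.902
M3 S502
G1 X36.829 Y10.663 F1843
G1 X28.431 Y20.730
G1 X32.950 Y33.038
G1 X45.869 Y35.277
G1 X54.267 Y25.210
G1 X49.748 Y12.902
M5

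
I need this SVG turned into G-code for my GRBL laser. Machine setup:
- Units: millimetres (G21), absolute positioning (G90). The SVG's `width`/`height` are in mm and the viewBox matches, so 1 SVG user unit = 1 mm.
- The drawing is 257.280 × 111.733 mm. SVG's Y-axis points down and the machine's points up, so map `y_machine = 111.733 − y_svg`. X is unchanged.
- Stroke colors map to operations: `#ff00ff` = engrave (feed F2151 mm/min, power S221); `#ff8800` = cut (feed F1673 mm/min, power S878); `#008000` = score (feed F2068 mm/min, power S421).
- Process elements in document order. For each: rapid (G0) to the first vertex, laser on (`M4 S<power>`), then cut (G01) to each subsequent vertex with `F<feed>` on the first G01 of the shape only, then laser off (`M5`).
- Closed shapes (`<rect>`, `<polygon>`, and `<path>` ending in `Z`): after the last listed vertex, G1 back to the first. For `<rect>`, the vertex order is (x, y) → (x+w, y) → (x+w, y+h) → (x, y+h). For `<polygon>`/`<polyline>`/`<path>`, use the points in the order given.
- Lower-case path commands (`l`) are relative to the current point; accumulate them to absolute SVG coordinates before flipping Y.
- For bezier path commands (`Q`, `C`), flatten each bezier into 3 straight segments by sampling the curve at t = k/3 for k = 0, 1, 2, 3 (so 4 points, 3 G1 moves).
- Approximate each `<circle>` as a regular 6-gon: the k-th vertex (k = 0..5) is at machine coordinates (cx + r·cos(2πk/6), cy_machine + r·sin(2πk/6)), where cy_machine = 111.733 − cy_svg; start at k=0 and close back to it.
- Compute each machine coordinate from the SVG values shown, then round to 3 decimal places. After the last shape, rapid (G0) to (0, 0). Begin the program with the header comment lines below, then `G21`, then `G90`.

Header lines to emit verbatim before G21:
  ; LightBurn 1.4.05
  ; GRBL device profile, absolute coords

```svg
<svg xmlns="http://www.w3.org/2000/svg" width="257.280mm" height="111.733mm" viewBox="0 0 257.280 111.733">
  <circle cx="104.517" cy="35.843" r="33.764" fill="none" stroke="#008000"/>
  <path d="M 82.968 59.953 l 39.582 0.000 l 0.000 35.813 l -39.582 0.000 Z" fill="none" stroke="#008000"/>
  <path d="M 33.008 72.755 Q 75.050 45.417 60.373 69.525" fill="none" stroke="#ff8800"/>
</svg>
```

; LightBurn 1.4.05
; GRBL device profile, absolute coords
G21
G90
G0 X138.281 Y75.890
M4 S421
G01 X121.399 Y105.130 F2068
G01 X87.635 Y105.130
G01 X70.753 Y75.890
G01 X87.635 Y46.650
G01 X121.399 Y46.650
G01 X138.281 Y75.890
M5
G0 X82.968 Y51.780
M4 S421
G01 X122.550 Y51.780 F2068
G01 X122.550 Y15.967
G01 X82.968 Y15.967
G01 X82.968 Y51.780
M5
G0 X33.008 Y38.978
M4 S878
G01 X54.734 Y51.487 F1673
G01 X63.856 Y52.564
G01 X60.373 Y42.208
M5
G0 X0.000 Y0.000

viewBox `0 0 257.280 111.733` with mm width/height → 1 unit = 1 mm. Flip: y_m = 111.733 − y_svg.

**Shape 1** — `<circle>` circle, stroke `#008000` → score (S421, F2068). Machine vertices: (138.281,75.890) → (121.399,105.130) → (87.635,105.130) → (70.753,75.890) → (87.635,46.650) → (121.399,46.650) → (138.281,75.890). Closed: final G1 returns to the first vertex.

**Shape 2** — `<path>` rectangle, stroke `#008000` → score (S421, F2068). Machine vertices: (82.968,51.780) → (122.550,51.780) → (122.550,15.967) → (82.968,15.967) → (82.968,51.780). Closed: final G1 returns to the first vertex.

**Shape 3** — `<path>` quadratic bezier, stroke `#ff8800` → cut (S878, F1673). Control points (SVG): P0=(33.008,72.755), P1=(75.050,45.417), P2=(60.373,69.525); sampled at t=k/3. Machine vertices: (33.008,38.978) → (54.734,51.487) → (63.856,52.564) → (60.373,42.208). Open path.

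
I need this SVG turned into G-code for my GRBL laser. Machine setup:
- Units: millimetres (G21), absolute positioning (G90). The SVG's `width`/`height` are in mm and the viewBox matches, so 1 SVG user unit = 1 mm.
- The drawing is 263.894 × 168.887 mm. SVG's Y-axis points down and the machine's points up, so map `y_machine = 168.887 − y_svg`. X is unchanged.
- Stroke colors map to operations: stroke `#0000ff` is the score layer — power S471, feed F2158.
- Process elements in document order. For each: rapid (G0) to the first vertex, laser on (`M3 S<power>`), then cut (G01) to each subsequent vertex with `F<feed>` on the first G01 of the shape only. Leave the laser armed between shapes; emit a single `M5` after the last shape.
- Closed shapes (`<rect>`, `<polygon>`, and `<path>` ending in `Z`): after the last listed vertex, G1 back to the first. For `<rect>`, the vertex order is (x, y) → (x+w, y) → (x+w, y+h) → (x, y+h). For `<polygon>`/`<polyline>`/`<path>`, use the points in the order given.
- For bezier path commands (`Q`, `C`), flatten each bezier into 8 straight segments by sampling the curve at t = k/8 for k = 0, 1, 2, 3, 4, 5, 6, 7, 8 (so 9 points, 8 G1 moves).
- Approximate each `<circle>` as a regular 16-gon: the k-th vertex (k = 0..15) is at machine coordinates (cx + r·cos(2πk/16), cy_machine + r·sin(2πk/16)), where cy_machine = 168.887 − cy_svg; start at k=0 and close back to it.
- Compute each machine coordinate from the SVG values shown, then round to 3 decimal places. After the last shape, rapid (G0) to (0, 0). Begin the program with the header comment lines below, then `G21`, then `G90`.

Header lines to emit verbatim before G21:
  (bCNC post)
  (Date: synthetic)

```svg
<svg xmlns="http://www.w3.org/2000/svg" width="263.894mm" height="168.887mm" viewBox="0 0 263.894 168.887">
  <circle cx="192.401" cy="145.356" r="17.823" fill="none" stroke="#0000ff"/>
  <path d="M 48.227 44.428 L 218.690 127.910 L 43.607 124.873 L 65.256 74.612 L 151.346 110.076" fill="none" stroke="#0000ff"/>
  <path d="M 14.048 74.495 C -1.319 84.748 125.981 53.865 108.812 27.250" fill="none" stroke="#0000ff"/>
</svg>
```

1 u = 1 mm; y_m = 168.887 − y.

[1] `<circle>` circle, #0000ff→score S471 F2158: (210.224,23.531) → (208.867,30.352) → (205.004,36.134) → (199.222,39.997) → (192.401,41.354) → (185.580,39.997) → (179.798,36.134) → (175.935,30.352) → (174.578,23.531) → (175.935,16.710) → (179.798,10.928) → (185.580,7.065) → (192.401,5.708) → (199.222,7.065) → (205.004,10.928) → (208.867,16.710) → (210.224,23.531) (closed)

[2] `<path>` open polyline, #0000ff→score S471 F2158: (48.227,124.459) → (218.690,40.977) → (43.607,44.014) → (65.256,94.275) → (151.346,58.811)

[3] `<path>` cubic bezier, #0000ff→score S471 F2158: (14.048,94.392) → (14.412,92.387) → (24.786,93.706) → (41.806,97.817) → (62.106,104.189) → (82.321,112.289) → (99.087,121.585) → (109.039,131.545) → (108.812,141.637)

(bCNC post)
(Date: synthetic)
G21
G90
G0 X210.224 Y23.531
M3 S471
G01 X208.867 Y30.352 F2158
G01 X205.004 Y36.134
G01 X199.222 Y39.997
G01 X192.401 Y41.354
G01 X185.580 Y39.997
G01 X179.798 Y36.134
G01 X175.935 Y30.352
G01 X174.578 Y23.531
G01 X175.935 Y16.710
G01 X179.798 Y10.928
G01 X185.580 Y7.065
G01 X192.401 Y5.708
G01 X199.222 Y7.065
G01 X205.004 Y10.928
G01 X208.867 Y16.710
G01 X210.224 Y23.531
G0 X48.227 Y124.459
M3 S471
G01 X218.690 Y40.977 F2158
G01 X43.607 Y44.014
G01 X65.256 Y94.275
G01 X151.346 Y58.811
G0 X14.048 Y94.392
M3 S471
G01 X14.412 Y92.387 F2158
G01 X24.786 Y93.706
G01 X41.806 Y97.817
G01 X62.106 Y104.189
G01 X82.321 Y112.289
G01 X99.087 Y121.585
G01 X109.039 Y131.545
G01 X108.812 Y141.637
M5
G0 X0.000 Y0.000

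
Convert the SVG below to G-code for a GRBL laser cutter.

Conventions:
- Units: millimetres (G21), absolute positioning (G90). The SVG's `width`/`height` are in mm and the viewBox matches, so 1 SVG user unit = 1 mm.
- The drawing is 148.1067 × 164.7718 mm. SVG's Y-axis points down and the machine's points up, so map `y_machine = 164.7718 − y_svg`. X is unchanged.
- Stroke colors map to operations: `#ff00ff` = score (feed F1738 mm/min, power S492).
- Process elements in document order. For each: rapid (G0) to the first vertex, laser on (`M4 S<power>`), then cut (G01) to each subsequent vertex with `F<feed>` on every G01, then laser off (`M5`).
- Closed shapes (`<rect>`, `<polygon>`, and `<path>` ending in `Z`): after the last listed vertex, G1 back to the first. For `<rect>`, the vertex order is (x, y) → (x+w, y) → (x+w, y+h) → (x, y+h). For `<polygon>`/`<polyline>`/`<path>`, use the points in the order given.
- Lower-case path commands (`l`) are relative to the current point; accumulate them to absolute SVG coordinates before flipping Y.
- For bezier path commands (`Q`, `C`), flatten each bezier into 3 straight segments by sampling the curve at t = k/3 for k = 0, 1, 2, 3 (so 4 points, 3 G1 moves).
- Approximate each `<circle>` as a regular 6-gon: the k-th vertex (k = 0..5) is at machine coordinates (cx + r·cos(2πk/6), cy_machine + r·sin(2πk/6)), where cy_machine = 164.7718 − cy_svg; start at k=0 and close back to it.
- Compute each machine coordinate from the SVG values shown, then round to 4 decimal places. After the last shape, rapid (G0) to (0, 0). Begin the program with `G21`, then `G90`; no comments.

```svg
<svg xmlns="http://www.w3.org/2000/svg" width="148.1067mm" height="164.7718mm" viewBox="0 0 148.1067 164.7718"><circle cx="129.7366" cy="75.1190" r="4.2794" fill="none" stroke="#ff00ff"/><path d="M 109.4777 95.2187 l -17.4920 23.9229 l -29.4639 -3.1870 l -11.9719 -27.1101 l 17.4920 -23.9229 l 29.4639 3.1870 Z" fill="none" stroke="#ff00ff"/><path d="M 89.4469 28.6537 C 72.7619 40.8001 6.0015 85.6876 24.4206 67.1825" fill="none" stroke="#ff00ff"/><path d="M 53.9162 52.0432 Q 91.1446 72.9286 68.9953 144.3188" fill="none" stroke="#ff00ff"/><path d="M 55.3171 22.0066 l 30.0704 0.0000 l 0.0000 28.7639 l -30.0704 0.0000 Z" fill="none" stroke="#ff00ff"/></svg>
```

viewBox `0 0 148.1067 164.7718` with mm width/height → 1 unit = 1 mm. Flip: y_m = 164.7718 − y_svg.

**Shape 1** — `<circle>` circle, stroke `#ff00ff` → score (S492, F1738). Machine vertices: (134.0160,89.6528) → (131.8763,93.3589) → (127.5969,93.3589) → (125.4572,89.6528) → (127.5969,85.9467) → (131.8763,85.9467) → (134.0160,89.6528). Closed: final G1 returns to the first vertex.

**Shape 2** — `<path>` regular polygon, stroke `#ff00ff` → score (S492, F1738). Machine vertices: (109.4777,69.5531) → (91.9857,45.6302) → (62.5218,48.8172) → (50.5499,75.9273) → (68.0419,99.8502) → (97.5058,96.6632) → (109.4777,69.5531). Closed: final G1 returns to the first vertex.

**Shape 3** — `<path>` cubic bezier, stroke `#ff00ff` → score (S492, F1738). Control points (SVG): P0=(89.4469,28.6537), P1=(72.7619,40.8001), P2=(6.0015,85.6876), P3=(24.4206,67.1825); sampled at t=k/3. Machine vertices: (89.4469,136.1181) → (61.0795,116.6185) → (29.3852,96.6546) → (24.4206,97.5893). Open path.

**Shape 4** — `<path>` quadratic bezier, stroke `#ff00ff` → score (S492, F1738). Control points (SVG): P0=(53.9162,52.0432), P1=(91.1446,72.9286), P2=(68.9953,144.3188); sampled at t=k/3. Machine vertices: (53.9162,112.7286) → (72.1376,93.1934) → (77.1640,62.4348) → (68.9953,20.4530). Open path.

**Shape 5** — `<path>` rectangle, stroke `#ff00ff` → score (S492, F1738). Machine vertices: (55.3171,142.7652) → (85.3875,142.7652) → (85.3875,114.0013) → (55.3171,114.0013) → (55.3171,142.7652). Closed: final G1 returns to the first vertex.

G21
G90
G0 X134.0160 Y89.6528
M4 S492
G01 X131.8763 Y93.3589 F1738
G01 X127.5969 Y93.3589 F1738
G01 X125.4572 Y89.6528 F1738
G01 X127.5969 Y85.9467 F1738
G01 X131.8763 Y85.9467 F1738
G01 X134.0160 Y89.6528 F1738
M5
G0 X109.4777 Y69.5531
M4 S492
G01 X91.9857 Y45.6302 F1738
G01 X62.5218 Y48.8172 F1738
G01 X50.5499 Y75.9273 F1738
G01 X68.0419 Y99.8502 F1738
G01 X97.5058 Y96.6632 F1738
G01 X109.4777 Y69.5531 F1738
M5
G0 X89.4469 Y136.1181
M4 S492
G01 X61.0795 Y116.6185 F1738
G01 X29.3852 Y96.6546 F1738
G01 X24.4206 Y97.5893 F1738
M5
G0 X53.9162 Y112.7286
M4 S492
G01 X72.1376 Y93.1934 F1738
G01 X77.1640 Y62.4348 F1738
G01 X68.9953 Y20.4530 F1738
M5
G0 X55.3171 Y142.7652
M4 S492
G01 X85.3875 Y142.7652 F1738
G01 X85.3875 Y114.0013 F1738
G01 X55.3171 Y114.0013 F1738
G01 X55.3171 Y142.7652 F1738
M5
G0 X0.0000 Y0.0000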